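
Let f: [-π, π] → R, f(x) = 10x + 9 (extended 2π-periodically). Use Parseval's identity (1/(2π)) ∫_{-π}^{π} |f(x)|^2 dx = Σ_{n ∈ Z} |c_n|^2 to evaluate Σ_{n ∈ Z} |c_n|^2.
Σ |c_n|^2 = 100π^2/3 + 81

Expand and integrate term by term over [-π, π]:
  ∫ (10x)^2 dx = 100·(2π^3/3); ∫ 2·10·(9)·x dx = 0 (odd integrand); ∫ 9^2 dx = 81·2π.
So (1/(2π)) ∫_{-π}^{π} (10x + 9)^2 dx = 100π^2/3 + 81 = 100π^2/3 + 81.
Parseval ⇒ Σ |c_n|^2 = 100π^2/3 + 81.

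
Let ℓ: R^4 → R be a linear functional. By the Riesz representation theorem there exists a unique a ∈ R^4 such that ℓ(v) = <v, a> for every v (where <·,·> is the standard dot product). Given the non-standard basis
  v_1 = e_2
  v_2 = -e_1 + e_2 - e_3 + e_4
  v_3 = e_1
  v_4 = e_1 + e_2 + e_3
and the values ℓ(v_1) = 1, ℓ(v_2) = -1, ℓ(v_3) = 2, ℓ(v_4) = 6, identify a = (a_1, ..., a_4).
a = (2, 1, 3, 3)

Write a = (a_1, ..., a_4) in the standard basis. For each basis vector v_i, ℓ(v_i) = <v_i, a> is a linear equation in the a_j's. Collect the n equations into a matrix system V a = ℓ, where row i of V is v_i (expressed in the standard basis). Since V is invertible (lower-triangular with 1s on the diagonal, up to permutation), solve by back-substitution:
  V =
[[0, 1, 0, 0],
 [-1, 1, -1, 1],
 [1, 0, 0, 0],
 [1, 1, 1, 0]]
  V a = (1, -1, 2, 6)
Solving gives a = (2, 1, 3, 3).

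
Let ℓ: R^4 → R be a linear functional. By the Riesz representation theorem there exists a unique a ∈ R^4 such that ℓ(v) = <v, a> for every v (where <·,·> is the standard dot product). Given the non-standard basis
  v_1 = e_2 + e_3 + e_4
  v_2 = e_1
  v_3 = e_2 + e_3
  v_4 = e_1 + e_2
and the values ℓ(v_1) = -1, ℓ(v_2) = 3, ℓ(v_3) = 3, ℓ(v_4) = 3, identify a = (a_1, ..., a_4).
a = (3, 0, 3, -4)

Write a = (a_1, ..., a_4) in the standard basis. For each basis vector v_i, ℓ(v_i) = <v_i, a> is a linear equation in the a_j's. Collect the n equations into a matrix system V a = ℓ, where row i of V is v_i (expressed in the standard basis). Since V is invertible (lower-triangular with 1s on the diagonal, up to permutation), solve by back-substitution:
  V =
[[0, 1, 1, 1],
 [1, 0, 0, 0],
 [0, 1, 1, 0],
 [1, 1, 0, 0]]
  V a = (-1, 3, 3, 3)
Solving gives a = (3, 0, 3, -4).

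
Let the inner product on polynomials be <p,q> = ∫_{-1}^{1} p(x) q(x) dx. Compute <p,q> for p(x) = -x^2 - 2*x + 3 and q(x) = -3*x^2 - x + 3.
<p,q> = 188/15

Expand the product: p(x)·q(x) = 3*x^4 + 7*x^3 - 10*x^2 - 9*x + 9.
∫_{-1}^{1} of each monomial x^k gives [2/(k+1) if k even, 0 if k odd]. Integrating term-by-term (or equivalently evaluating the antiderivative F(x) = 3*x^5/5 + 7*x^4/4 - 10*x^3/3 - 9*x^2/2 + 9*x at the endpoints):
  F(1) − F(−1) = 211/60 − (-541/60) = 188/15.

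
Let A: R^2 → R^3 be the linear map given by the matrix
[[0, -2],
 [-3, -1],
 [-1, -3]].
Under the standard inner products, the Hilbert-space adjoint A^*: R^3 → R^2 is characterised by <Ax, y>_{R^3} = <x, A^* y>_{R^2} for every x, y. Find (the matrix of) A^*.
A^* = A^T =
[[0, -3, -1],
 [-2, -1, -3]]

For real matrices with standard dot products, the defining identity <Ax, y> = <x, A^* y> gives (Ax)^T y = x^T (A^*) y, i.e. x^T A^T y = x^T (A^*) y. Since this holds for all x, y, we must have A^* = A^T. Therefore
A^* =
[[0, -3, -1],
 [-2, -1, -3]].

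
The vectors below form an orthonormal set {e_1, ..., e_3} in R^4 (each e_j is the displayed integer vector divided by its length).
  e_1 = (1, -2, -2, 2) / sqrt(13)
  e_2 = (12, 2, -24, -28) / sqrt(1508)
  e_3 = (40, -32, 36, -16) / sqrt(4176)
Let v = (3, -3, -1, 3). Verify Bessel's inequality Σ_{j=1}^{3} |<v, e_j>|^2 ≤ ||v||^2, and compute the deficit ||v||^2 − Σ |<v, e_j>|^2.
Σ |<v, e_j>|^2 = 27; ||v||^2 = 28; deficit = 1

Write each e_j = u_j / sqrt(<u_j, u_j>) where u_j is the displayed integer vector. Then <v, e_j> = <v, u_j> / sqrt(<u_j, u_j>), so |<v, e_j>|^2 = <v, u_j>^2 / <u_j, u_j>.
Coefficients: <v, e_1> = 17/sqrt(13), <v, e_2> = -30/sqrt(1508), <v, e_3> = 132/sqrt(4176).
Square and sum: Σ |<v, e_j>|^2 = 27.
Compute ||v||^2 = v·v = 28.
Deficit = 28 − 27 = 1 ≥ 0, confirming Bessel's inequality. (The deficit equals ||v − Σ <v,e_j> e_j||^2, the squared distance from v to span{e_j}.)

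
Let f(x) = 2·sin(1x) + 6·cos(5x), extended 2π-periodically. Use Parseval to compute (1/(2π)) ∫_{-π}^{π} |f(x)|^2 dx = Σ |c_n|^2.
Σ |c_n|^2 = 20

Expand |f|^2 and use orthogonality of {sin(nx), cos(mx)} on [-π, π]:
  ∫_{-π}^{π} sin(nx)^2 dx = π, ∫ cos(mx)^2 dx = π, and cross terms integrate to 0.
So ∫_{-π}^{π} f(x)^2 dx = 2^2 · π + 6^2 · π = (4 + 36)π.
Divide by 2π: (4 + 36)/2 = 20.
By Parseval, this equals Σ |c_n|^2.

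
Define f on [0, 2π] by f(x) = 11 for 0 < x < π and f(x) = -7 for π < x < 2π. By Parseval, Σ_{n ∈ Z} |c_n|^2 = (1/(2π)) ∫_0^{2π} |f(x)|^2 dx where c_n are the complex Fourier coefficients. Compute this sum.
Σ |c_n|^2 = 85

Parseval equates the L^2 energy of f (normalised by 1/(2π)) with the ℓ^2 sum of its Fourier coefficients: (1/(2π)) ∫_0^{2π} |f|^2 = Σ |c_n|^2.
Compute the left side: (1/(2π)) [∫_0^π 11^2 dx + ∫_π^{2π} (-7)^2 dx] = (1/(2π)) · (121π + 49π) = (121 + 49)/2 = 85.
So Σ_{n ∈ Z} |c_n|^2 = 85.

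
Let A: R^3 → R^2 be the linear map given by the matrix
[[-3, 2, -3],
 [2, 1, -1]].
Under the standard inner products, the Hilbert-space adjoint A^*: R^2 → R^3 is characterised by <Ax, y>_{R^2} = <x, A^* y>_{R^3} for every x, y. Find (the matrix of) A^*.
A^* = A^T =
[[-3, 2],
 [2, 1],
 [-3, -1]]

For real matrices with standard dot products, the defining identity <Ax, y> = <x, A^* y> gives (Ax)^T y = x^T (A^*) y, i.e. x^T A^T y = x^T (A^*) y. Since this holds for all x, y, we must have A^* = A^T. Therefore
A^* =
[[-3, 2],
 [2, 1],
 [-3, -1]].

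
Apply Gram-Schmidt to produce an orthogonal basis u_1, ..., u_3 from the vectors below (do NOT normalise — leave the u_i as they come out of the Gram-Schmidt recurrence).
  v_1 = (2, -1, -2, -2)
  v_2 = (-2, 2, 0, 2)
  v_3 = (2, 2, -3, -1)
Orthogonal basis:
  u_1 = (2, -1, -2, -2)
  u_2 = (-6/13, 16/13, -20/13, 6/13)
  u_3 = (15/14, 8/7, 4/7, -1/14)

Apply the Gram-Schmidt recurrence
  u_1 = v_1
  u_i = v_i − Σ_{j<i} ((v_i · u_j) / (u_j · u_j)) · u_j.

Step by step this gives:
  u_1 = (2, -1, -2, -2)
  u_2 = (-6/13, 16/13, -20/13, 6/13)
  u_3 = (15/14, 8/7, 4/7, -1/14)

Orthogonality check:
  u_2 · u_1 = 0 (should be 0)
  u_3 · u_1 = 0 (should be 0)
  u_3 · u_2 = 0 (should be 0)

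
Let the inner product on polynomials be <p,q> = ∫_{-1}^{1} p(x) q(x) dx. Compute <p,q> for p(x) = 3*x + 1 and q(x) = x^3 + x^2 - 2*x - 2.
<p,q> = -92/15

Expand the product: p(x)·q(x) = 3*x^4 + 4*x^3 - 5*x^2 - 8*x - 2.
∫_{-1}^{1} of each monomial x^k gives [2/(k+1) if k even, 0 if k odd]. Integrating term-by-term (or equivalently evaluating the antiderivative F(x) = 3*x^5/5 + x^4 - 5*x^3/3 - 4*x^2 - 2*x at the endpoints):
  F(1) − F(−1) = -91/15 − (1/15) = -92/15.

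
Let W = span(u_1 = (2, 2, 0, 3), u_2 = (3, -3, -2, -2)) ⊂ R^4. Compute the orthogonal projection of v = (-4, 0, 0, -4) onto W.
proj_W(v) = (-118/29, -262/203, 188/203, -628/203)

Set up U = [u_1 | ... | u_2] ∈ R^(4×2). The projector onto W = col(U) is P = U (U^T U)^(-1) U^T.
Compute U^T U =
  [17, -6]
  [-6, 26],
and U^T v = (-20, -4).
Solve U^T U · c = U^T v for the coefficients: c = (-272/203, -94/203). The projection is proj_W(v) = U c.
Check: (v - proj_W(v)) · u_1 = 0  (should be 0).
Check: (v - proj_W(v)) · u_2 = 0  (should be 0).
Result: proj_W(v) = (-118/29, -262/203, 188/203, -628/203).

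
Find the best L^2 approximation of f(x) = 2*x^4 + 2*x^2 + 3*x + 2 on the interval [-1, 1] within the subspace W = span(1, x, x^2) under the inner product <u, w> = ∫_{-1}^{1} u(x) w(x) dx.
g(x) = 26*x^2/7 + 3*x + 64/35

The best approximation g ∈ W is the orthogonal projection of f onto W. Writing g = a_0 + a_1 x + a_2 x^2, the coefficients solve the normal equations G · a = b where
  G_{ij} = <φ_i, φ_j> and b_i = <f, φ_i>, with φ_0 = 1, φ_1 = x, φ_2 = x^2.
G =
  [2, 0, 2/3]
  [0, 2/3, 0]
  [2/3, 0, 2/5],
b = (92/15, 2, 284/105).
Solving gives a_0 = 64/35, a_1 = 3, a_2 = 26/7, so
  g(x) = 26*x^2/7 + 3*x + 64/35.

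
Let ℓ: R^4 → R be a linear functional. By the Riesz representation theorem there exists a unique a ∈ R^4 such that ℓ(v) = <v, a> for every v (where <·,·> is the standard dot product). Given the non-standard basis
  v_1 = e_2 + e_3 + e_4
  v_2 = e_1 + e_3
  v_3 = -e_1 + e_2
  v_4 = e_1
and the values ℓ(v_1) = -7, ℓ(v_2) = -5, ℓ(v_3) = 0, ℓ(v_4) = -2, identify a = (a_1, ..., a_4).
a = (-2, -2, -3, -2)

Write a = (a_1, ..., a_4) in the standard basis. For each basis vector v_i, ℓ(v_i) = <v_i, a> is a linear equation in the a_j's. Collect the n equations into a matrix system V a = ℓ, where row i of V is v_i (expressed in the standard basis). Since V is invertible (lower-triangular with 1s on the diagonal, up to permutation), solve by back-substitution:
  V =
[[0, 1, 1, 1],
 [1, 0, 1, 0],
 [-1, 1, 0, 0],
 [1, 0, 0, 0]]
  V a = (-7, -5, 0, -2)
Solving gives a = (-2, -2, -3, -2).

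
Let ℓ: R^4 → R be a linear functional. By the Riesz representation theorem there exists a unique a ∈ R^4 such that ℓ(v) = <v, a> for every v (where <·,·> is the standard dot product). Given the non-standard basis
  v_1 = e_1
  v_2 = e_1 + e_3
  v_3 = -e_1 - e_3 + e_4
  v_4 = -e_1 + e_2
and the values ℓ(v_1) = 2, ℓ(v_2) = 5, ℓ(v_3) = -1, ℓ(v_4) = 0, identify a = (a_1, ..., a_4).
a = (2, 2, 3, 4)

Write a = (a_1, ..., a_4) in the standard basis. For each basis vector v_i, ℓ(v_i) = <v_i, a> is a linear equation in the a_j's. Collect the n equations into a matrix system V a = ℓ, where row i of V is v_i (expressed in the standard basis). Since V is invertible (lower-triangular with 1s on the diagonal, up to permutation), solve by back-substitution:
  V =
[[1, 0, 0, 0],
 [1, 0, 1, 0],
 [-1, 0, -1, 1],
 [-1, 1, 0, 0]]
  V a = (2, 5, -1, 0)
Solving gives a = (2, 2, 3, 4).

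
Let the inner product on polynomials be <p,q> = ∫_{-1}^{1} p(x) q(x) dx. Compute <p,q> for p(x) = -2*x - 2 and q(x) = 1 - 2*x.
<p,q> = -4/3

Expand the product: p(x)·q(x) = 4*x^2 + 2*x - 2.
∫_{-1}^{1} of each monomial x^k gives [2/(k+1) if k even, 0 if k odd]. Integrating term-by-term (or equivalently evaluating the antiderivative F(x) = 4*x^3/3 + x^2 - 2*x at the endpoints):
  F(1) − F(−1) = 1/3 − (5/3) = -4/3.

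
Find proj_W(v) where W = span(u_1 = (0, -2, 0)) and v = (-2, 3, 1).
proj_W(v) = (0, 3, 0)

Set up U = [u_1 | ... | u_1] ∈ R^(3×1). The projector onto W = col(U) is P = U (U^T U)^(-1) U^T.
Compute U^T U =
  [4],
and U^T v = (-6).
Solve U^T U · c = U^T v for the coefficients: c = (-3/2). The projection is proj_W(v) = U c.
Check: (v - proj_W(v)) · u_1 = 0  (should be 0).
Result: proj_W(v) = (0, 3, 0).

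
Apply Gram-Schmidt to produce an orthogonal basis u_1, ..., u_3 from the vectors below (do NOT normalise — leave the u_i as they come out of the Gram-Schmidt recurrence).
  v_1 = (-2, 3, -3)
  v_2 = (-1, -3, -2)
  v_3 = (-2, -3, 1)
Orthogonal basis:
  u_1 = (-2, 3, -3)
  u_2 = (-12/11, -63/22, -47/22)
  u_3 = (-630/307, -42/307, 378/307)

Apply the Gram-Schmidt recurrence
  u_1 = v_1
  u_i = v_i − Σ_{j<i} ((v_i · u_j) / (u_j · u_j)) · u_j.

Step by step this gives:
  u_1 = (-2, 3, -3)
  u_2 = (-12/11, -63/22, -47/22)
  u_3 = (-630/307, -42/307, 378/307)

Orthogonality check:
  u_2 · u_1 = 0 (should be 0)
  u_3 · u_1 = 0 (should be 0)
  u_3 · u_2 = 0 (should be 0)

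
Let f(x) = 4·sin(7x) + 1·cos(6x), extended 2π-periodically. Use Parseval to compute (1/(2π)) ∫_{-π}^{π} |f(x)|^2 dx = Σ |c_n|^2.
Σ |c_n|^2 = 17/2

Expand |f|^2 and use orthogonality of {sin(nx), cos(mx)} on [-π, π]:
  ∫_{-π}^{π} sin(nx)^2 dx = π, ∫ cos(mx)^2 dx = π, and cross terms integrate to 0.
So ∫_{-π}^{π} f(x)^2 dx = 4^2 · π + 1^2 · π = (16 + 1)π.
Divide by 2π: (16 + 1)/2 = 17/2.
By Parseval, this equals Σ |c_n|^2.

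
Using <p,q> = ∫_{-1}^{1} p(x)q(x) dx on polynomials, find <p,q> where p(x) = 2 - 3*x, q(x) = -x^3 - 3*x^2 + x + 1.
<p,q> = -4/5

Expand the product: p(x)·q(x) = 3*x^4 + 7*x^3 - 9*x^2 - x + 2.
∫_{-1}^{1} of each monomial x^k gives [2/(k+1) if k even, 0 if k odd]. Integrating term-by-term (or equivalently evaluating the antiderivative F(x) = 3*x^5/5 + 7*x^4/4 - 3*x^3 - x^2/2 + 2*x at the endpoints):
  F(1) − F(−1) = 17/20 − (33/20) = -4/5.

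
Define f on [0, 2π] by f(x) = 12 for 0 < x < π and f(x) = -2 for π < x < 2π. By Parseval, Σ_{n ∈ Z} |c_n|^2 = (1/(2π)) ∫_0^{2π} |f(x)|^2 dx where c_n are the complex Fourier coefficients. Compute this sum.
Σ |c_n|^2 = 74

Parseval equates the L^2 energy of f (normalised by 1/(2π)) with the ℓ^2 sum of its Fourier coefficients: (1/(2π)) ∫_0^{2π} |f|^2 = Σ |c_n|^2.
Compute the left side: (1/(2π)) [∫_0^π 12^2 dx + ∫_π^{2π} (-2)^2 dx] = (1/(2π)) · (144π + 4π) = (144 + 4)/2 = 74.
So Σ_{n ∈ Z} |c_n|^2 = 74.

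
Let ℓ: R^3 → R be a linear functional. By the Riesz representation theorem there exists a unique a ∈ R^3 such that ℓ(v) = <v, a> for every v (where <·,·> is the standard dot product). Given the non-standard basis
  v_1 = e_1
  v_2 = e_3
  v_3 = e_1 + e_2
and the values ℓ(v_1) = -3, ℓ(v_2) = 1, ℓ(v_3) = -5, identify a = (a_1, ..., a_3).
a = (-3, -2, 1)

Write a = (a_1, ..., a_3) in the standard basis. For each basis vector v_i, ℓ(v_i) = <v_i, a> is a linear equation in the a_j's. Collect the n equations into a matrix system V a = ℓ, where row i of V is v_i (expressed in the standard basis). Since V is invertible (lower-triangular with 1s on the diagonal, up to permutation), solve by back-substitution:
  V =
[[1, 0, 0],
 [0, 0, 1],
 [1, 1, 0]]
  V a = (-3, 1, -5)
Solving gives a = (-3, -2, 1).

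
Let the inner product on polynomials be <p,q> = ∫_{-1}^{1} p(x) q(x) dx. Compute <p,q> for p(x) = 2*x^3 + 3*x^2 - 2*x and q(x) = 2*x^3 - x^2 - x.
<p,q> = -118/105

Expand the product: p(x)·q(x) = 4*x^6 + 4*x^5 - 9*x^4 - x^3 + 2*x^2.
∫_{-1}^{1} of each monomial x^k gives [2/(k+1) if k even, 0 if k odd]. Integrating term-by-term (or equivalently evaluating the antiderivative F(x) = 4*x^7/7 + 2*x^6/3 - 9*x^5/5 - x^4/4 + 2*x^3/3 at the endpoints):
  F(1) − F(−1) = -61/420 − (137/140) = -118/105.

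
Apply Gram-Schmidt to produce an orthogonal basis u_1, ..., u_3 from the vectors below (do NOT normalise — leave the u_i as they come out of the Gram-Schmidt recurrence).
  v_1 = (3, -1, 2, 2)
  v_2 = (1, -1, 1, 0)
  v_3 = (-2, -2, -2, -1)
Orthogonal basis:
  u_1 = (3, -1, 2, 2)
  u_2 = (0, -2/3, 1/3, -2/3)
  u_3 = (-1/3, -5/3, -4/3, 1)

Apply the Gram-Schmidt recurrence
  u_1 = v_1
  u_i = v_i − Σ_{j<i} ((v_i · u_j) / (u_j · u_j)) · u_j.

Step by step this gives:
  u_1 = (3, -1, 2, 2)
  u_2 = (0, -2/3, 1/3, -2/3)
  u_3 = (-1/3, -5/3, -4/3, 1)

Orthogonality check:
  u_2 · u_1 = 0 (should be 0)
  u_3 · u_1 = 0 (should be 0)
  u_3 · u_2 = 0 (should be 0)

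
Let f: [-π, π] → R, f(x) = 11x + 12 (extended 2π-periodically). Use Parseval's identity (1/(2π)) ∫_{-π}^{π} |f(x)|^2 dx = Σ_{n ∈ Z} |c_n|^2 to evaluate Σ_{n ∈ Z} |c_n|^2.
Σ |c_n|^2 = 121π^2/3 + 144

Expand and integrate term by term over [-π, π]:
  ∫ (11x)^2 dx = 121·(2π^3/3); ∫ 2·11·(12)·x dx = 0 (odd integrand); ∫ 12^2 dx = 144·2π.
So (1/(2π)) ∫_{-π}^{π} (11x + 12)^2 dx = 121π^2/3 + 144 = 121π^2/3 + 144.
Parseval ⇒ Σ |c_n|^2 = 121π^2/3 + 144.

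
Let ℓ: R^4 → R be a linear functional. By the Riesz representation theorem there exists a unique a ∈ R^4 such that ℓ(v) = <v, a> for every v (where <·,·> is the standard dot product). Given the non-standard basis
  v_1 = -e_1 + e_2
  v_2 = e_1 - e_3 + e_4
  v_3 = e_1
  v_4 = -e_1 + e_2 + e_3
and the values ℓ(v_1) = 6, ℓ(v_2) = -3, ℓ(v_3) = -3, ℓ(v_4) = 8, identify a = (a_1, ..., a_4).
a = (-3, 3, 2, 2)

Write a = (a_1, ..., a_4) in the standard basis. For each basis vector v_i, ℓ(v_i) = <v_i, a> is a linear equation in the a_j's. Collect the n equations into a matrix system V a = ℓ, where row i of V is v_i (expressed in the standard basis). Since V is invertible (lower-triangular with 1s on the diagonal, up to permutation), solve by back-substitution:
  V =
[[-1, 1, 0, 0],
 [1, 0, -1, 1],
 [1, 0, 0, 0],
 [-1, 1, 1, 0]]
  V a = (6, -3, -3, 8)
Solving gives a = (-3, 3, 2, 2).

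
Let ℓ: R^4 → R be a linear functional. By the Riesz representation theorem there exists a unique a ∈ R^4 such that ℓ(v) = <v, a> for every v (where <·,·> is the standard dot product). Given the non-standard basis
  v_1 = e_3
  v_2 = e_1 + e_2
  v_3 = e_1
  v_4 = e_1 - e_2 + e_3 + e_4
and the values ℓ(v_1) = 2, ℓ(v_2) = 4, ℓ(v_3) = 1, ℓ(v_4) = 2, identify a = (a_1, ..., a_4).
a = (1, 3, 2, 2)

Write a = (a_1, ..., a_4) in the standard basis. For each basis vector v_i, ℓ(v_i) = <v_i, a> is a linear equation in the a_j's. Collect the n equations into a matrix system V a = ℓ, where row i of V is v_i (expressed in the standard basis). Since V is invertible (lower-triangular with 1s on the diagonal, up to permutation), solve by back-substitution:
  V =
[[0, 0, 1, 0],
 [1, 1, 0, 0],
 [1, 0, 0, 0],
 [1, -1, 1, 1]]
  V a = (2, 4, 1, 2)
Solving gives a = (1, 3, 2, 2).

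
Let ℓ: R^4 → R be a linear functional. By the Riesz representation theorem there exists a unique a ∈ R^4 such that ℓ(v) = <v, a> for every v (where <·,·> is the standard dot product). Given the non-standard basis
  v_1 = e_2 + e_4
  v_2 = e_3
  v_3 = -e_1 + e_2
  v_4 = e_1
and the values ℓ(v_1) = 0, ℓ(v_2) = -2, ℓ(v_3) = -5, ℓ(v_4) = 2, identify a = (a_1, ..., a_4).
a = (2, -3, -2, 3)

Write a = (a_1, ..., a_4) in the standard basis. For each basis vector v_i, ℓ(v_i) = <v_i, a> is a linear equation in the a_j's. Collect the n equations into a matrix system V a = ℓ, where row i of V is v_i (expressed in the standard basis). Since V is invertible (lower-triangular with 1s on the diagonal, up to permutation), solve by back-substitution:
  V =
[[0, 1, 0, 1],
 [0, 0, 1, 0],
 [-1, 1, 0, 0],
 [1, 0, 0, 0]]
  V a = (0, -2, -5, 2)
Solving gives a = (2, -3, -2, 3).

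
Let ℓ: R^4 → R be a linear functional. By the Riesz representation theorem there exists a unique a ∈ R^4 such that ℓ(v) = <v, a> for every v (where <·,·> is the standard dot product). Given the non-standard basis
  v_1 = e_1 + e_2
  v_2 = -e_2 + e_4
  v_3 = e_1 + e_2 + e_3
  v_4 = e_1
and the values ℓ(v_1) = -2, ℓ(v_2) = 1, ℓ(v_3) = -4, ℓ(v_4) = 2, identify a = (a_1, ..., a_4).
a = (2, -4, -2, -3)

Write a = (a_1, ..., a_4) in the standard basis. For each basis vector v_i, ℓ(v_i) = <v_i, a> is a linear equation in the a_j's. Collect the n equations into a matrix system V a = ℓ, where row i of V is v_i (expressed in the standard basis). Since V is invertible (lower-triangular with 1s on the diagonal, up to permutation), solve by back-substitution:
  V =
[[1, 1, 0, 0],
 [0, -1, 0, 1],
 [1, 1, 1, 0],
 [1, 0, 0, 0]]
  V a = (-2, 1, -4, 2)
Solving gives a = (2, -4, -2, -3).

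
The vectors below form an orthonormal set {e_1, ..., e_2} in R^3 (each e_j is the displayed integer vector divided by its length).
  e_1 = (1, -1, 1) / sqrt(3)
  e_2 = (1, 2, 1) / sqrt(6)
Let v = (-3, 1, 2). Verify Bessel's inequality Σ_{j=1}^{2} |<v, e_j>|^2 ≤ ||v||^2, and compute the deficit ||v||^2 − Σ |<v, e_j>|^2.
Σ |<v, e_j>|^2 = 3/2; ||v||^2 = 14; deficit = 25/2

Write each e_j = u_j / sqrt(<u_j, u_j>) where u_j is the displayed integer vector. Then <v, e_j> = <v, u_j> / sqrt(<u_j, u_j>), so |<v, e_j>|^2 = <v, u_j>^2 / <u_j, u_j>.
Coefficients: <v, e_1> = -2/sqrt(3), <v, e_2> = 1/sqrt(6).
Square and sum: Σ |<v, e_j>|^2 = 3/2.
Compute ||v||^2 = v·v = 14.
Deficit = 14 − 3/2 = 25/2 ≥ 0, confirming Bessel's inequality. (The deficit equals ||v − Σ <v,e_j> e_j||^2, the squared distance from v to span{e_j}.)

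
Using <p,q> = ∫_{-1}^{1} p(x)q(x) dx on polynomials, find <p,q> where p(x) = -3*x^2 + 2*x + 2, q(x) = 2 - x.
<p,q> = 8/3

Expand the product: p(x)·q(x) = 3*x^3 - 8*x^2 + 2*x + 4.
∫_{-1}^{1} of each monomial x^k gives [2/(k+1) if k even, 0 if k odd]. Integrating term-by-term (or equivalently evaluating the antiderivative F(x) = 3*x^4/4 - 8*x^3/3 + x^2 + 4*x at the endpoints):
  F(1) − F(−1) = 37/12 − (5/12) = 8/3.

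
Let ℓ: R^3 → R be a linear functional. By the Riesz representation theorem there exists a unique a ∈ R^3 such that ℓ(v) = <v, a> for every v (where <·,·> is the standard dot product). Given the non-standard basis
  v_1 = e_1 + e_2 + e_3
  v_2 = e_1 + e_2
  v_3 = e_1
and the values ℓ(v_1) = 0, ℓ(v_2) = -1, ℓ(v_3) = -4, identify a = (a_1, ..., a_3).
a = (-4, 3, 1)

Write a = (a_1, ..., a_3) in the standard basis. For each basis vector v_i, ℓ(v_i) = <v_i, a> is a linear equation in the a_j's. Collect the n equations into a matrix system V a = ℓ, where row i of V is v_i (expressed in the standard basis). Since V is invertible (lower-triangular with 1s on the diagonal, up to permutation), solve by back-substitution:
  V =
[[1, 1, 1],
 [1, 1, 0],
 [1, 0, 0]]
  V a = (0, -1, -4)
Solving gives a = (-4, 3, 1).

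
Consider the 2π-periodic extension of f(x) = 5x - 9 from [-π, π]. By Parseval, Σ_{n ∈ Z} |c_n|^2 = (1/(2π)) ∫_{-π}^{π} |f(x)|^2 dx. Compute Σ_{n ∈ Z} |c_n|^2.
Σ |c_n|^2 = 25π^2/3 + 81

Expand and integrate term by term over [-π, π]:
  ∫ (5x)^2 dx = 25·(2π^3/3); ∫ 2·5·(-9)·x dx = 0 (odd integrand); ∫ (-9)^2 dx = 81·2π.
So (1/(2π)) ∫_{-π}^{π} (5x - 9)^2 dx = 25π^2/3 + 81 = 25π^2/3 + 81.
Parseval ⇒ Σ |c_n|^2 = 25π^2/3 + 81.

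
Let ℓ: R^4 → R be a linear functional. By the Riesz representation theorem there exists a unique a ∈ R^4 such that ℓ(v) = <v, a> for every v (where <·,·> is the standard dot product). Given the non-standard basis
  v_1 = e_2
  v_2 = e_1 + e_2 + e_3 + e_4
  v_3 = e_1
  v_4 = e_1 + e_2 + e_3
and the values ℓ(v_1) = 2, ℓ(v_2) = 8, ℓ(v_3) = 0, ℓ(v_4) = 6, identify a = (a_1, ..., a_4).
a = (0, 2, 4, 2)

Write a = (a_1, ..., a_4) in the standard basis. For each basis vector v_i, ℓ(v_i) = <v_i, a> is a linear equation in the a_j's. Collect the n equations into a matrix system V a = ℓ, where row i of V is v_i (expressed in the standard basis). Since V is invertible (lower-triangular with 1s on the diagonal, up to permutation), solve by back-substitution:
  V =
[[0, 1, 0, 0],
 [1, 1, 1, 1],
 [1, 0, 0, 0],
 [1, 1, 1, 0]]
  V a = (2, 8, 0, 6)
Solving gives a = (0, 2, 4, 2).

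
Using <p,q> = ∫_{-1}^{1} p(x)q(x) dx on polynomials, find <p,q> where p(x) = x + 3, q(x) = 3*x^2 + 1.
<p,q> = 12

Expand the product: p(x)·q(x) = 3*x^3 + 9*x^2 + x + 3.
∫_{-1}^{1} of each monomial x^k gives [2/(k+1) if k even, 0 if k odd]. Integrating term-by-term (or equivalently evaluating the antiderivative F(x) = 3*x^4/4 + 3*x^3 + x^2/2 + 3*x at the endpoints):
  F(1) − F(−1) = 29/4 − (-19/4) = 12.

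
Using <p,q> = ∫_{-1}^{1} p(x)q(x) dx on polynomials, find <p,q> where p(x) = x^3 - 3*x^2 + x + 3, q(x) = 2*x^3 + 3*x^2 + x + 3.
<p,q> = 1768/105

Expand the product: p(x)·q(x) = 2*x^6 - 3*x^5 - 6*x^4 + 9*x^3 + x^2 + 6*x + 9.
∫_{-1}^{1} of each monomial x^k gives [2/(k+1) if k even, 0 if k odd]. Integrating term-by-term (or equivalently evaluating the antiderivative F(x) = 2*x^7/7 - x^6/2 - 6*x^5/5 + 9*x^4/4 + x^3/3 + 3*x^2 + 9*x at the endpoints):
  F(1) − F(−1) = 5531/420 − (-1541/420) = 1768/105.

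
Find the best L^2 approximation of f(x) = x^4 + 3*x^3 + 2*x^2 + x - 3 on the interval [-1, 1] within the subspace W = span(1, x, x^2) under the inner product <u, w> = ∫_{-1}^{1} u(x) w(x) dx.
g(x) = 20*x^2/7 + 14*x/5 - 108/35

The best approximation g ∈ W is the orthogonal projection of f onto W. Writing g = a_0 + a_1 x + a_2 x^2, the coefficients solve the normal equations G · a = b where
  G_{ij} = <φ_i, φ_j> and b_i = <f, φ_i>, with φ_0 = 1, φ_1 = x, φ_2 = x^2.
G =
  [2, 0, 2/3]
  [0, 2/3, 0]
  [2/3, 0, 2/5],
b = (-64/15, 28/15, -32/35).
Solving gives a_0 = -108/35, a_1 = 14/5, a_2 = 20/7, so
  g(x) = 20*x^2/7 + 14*x/5 - 108/35.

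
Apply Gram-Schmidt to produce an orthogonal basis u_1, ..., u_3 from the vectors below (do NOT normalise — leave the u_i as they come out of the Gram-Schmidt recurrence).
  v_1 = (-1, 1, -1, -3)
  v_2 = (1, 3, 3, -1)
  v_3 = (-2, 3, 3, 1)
Orthogonal basis:
  u_1 = (-1, 1, -1, -3)
  u_2 = (7/6, 17/6, 19/6, -1/2)
  u_3 = (-176/59, 53/59, 28/59, 67/59)

Apply the Gram-Schmidt recurrence
  u_1 = v_1
  u_i = v_i − Σ_{j<i} ((v_i · u_j) / (u_j · u_j)) · u_j.

Step by step this gives:
  u_1 = (-1, 1, -1, -3)
  u_2 = (7/6, 17/6, 19/6, -1/2)
  u_3 = (-176/59, 53/59, 28/59, 67/59)

Orthogonality check:
  u_2 · u_1 = 0 (should be 0)
  u_3 · u_1 = 0 (should be 0)
  u_3 · u_2 = 0 (should be 0)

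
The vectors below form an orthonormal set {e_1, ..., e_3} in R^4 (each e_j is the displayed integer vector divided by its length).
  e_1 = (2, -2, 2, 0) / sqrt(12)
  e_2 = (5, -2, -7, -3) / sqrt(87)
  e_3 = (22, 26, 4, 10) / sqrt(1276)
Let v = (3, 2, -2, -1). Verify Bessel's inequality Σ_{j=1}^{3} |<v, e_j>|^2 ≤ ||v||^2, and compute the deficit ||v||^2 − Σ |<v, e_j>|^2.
Σ |<v, e_j>|^2 = 189/11; ||v||^2 = 18; deficit = 9/11

Write each e_j = u_j / sqrt(<u_j, u_j>) where u_j is the displayed integer vector. Then <v, e_j> = <v, u_j> / sqrt(<u_j, u_j>), so |<v, e_j>|^2 = <v, u_j>^2 / <u_j, u_j>.
Coefficients: <v, e_1> = -2/sqrt(12), <v, e_2> = 28/sqrt(87), <v, e_3> = 100/sqrt(1276).
Square and sum: Σ |<v, e_j>|^2 = 189/11.
Compute ||v||^2 = v·v = 18.
Deficit = 18 − 189/11 = 9/11 ≥ 0, confirming Bessel's inequality. (The deficit equals ||v − Σ <v,e_j> e_j||^2, the squared distance from v to span{e_j}.)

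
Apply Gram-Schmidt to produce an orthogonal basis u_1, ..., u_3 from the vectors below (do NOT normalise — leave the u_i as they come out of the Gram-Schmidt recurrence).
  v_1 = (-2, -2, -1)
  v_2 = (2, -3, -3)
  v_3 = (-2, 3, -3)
Orthogonal basis:
  u_1 = (-2, -2, -1)
  u_2 = (28/9, -17/9, -22/9)
  u_3 = (-180/173, 480/173, -600/173)

Apply the Gram-Schmidt recurrence
  u_1 = v_1
  u_i = v_i − Σ_{j<i} ((v_i · u_j) / (u_j · u_j)) · u_j.

Step by step this gives:
  u_1 = (-2, -2, -1)
  u_2 = (28/9, -17/9, -22/9)
  u_3 = (-180/173, 480/173, -600/173)

Orthogonality check:
  u_2 · u_1 = 0 (should be 0)
  u_3 · u_1 = 0 (should be 0)
  u_3 · u_2 = 0 (should be 0)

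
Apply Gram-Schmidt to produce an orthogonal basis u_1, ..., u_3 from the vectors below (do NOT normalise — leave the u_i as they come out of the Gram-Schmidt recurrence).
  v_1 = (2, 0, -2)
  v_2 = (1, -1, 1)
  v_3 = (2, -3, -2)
Orthogonal basis:
  u_1 = (2, 0, -2)
  u_2 = (1, -1, 1)
  u_3 = (-1, -2, -1)

Apply the Gram-Schmidt recurrence
  u_1 = v_1
  u_i = v_i − Σ_{j<i} ((v_i · u_j) / (u_j · u_j)) · u_j.

Step by step this gives:
  u_1 = (2, 0, -2)
  u_2 = (1, -1, 1)
  u_3 = (-1, -2, -1)

Orthogonality check:
  u_2 · u_1 = 0 (should be 0)
  u_3 · u_1 = 0 (should be 0)
  u_3 · u_2 = 0 (should be 0)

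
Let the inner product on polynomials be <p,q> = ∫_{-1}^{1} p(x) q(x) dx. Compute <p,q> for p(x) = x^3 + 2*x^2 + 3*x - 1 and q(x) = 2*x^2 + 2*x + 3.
<p,q> = 46/15

Expand the product: p(x)·q(x) = 2*x^5 + 6*x^4 + 13*x^3 + 10*x^2 + 7*x - 3.
∫_{-1}^{1} of each monomial x^k gives [2/(k+1) if k even, 0 if k odd]. Integrating term-by-term (or equivalently evaluating the antiderivative F(x) = x^6/3 + 6*x^5/5 + 13*x^4/4 + 10*x^3/3 + 7*x^2/2 - 3*x at the endpoints):
  F(1) − F(−1) = 517/60 − (111/20) = 46/15.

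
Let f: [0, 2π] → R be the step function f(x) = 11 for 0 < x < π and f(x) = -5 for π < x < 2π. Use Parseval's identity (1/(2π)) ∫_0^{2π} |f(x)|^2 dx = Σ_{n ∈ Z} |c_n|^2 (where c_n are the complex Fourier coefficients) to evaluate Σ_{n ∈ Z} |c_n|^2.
Σ |c_n|^2 = 73

Parseval equates the L^2 energy of f (normalised by 1/(2π)) with the ℓ^2 sum of its Fourier coefficients: (1/(2π)) ∫_0^{2π} |f|^2 = Σ |c_n|^2.
Compute the left side: (1/(2π)) [∫_0^π 11^2 dx + ∫_π^{2π} (-5)^2 dx] = (1/(2π)) · (121π + 25π) = (121 + 25)/2 = 73.
So Σ_{n ∈ Z} |c_n|^2 = 73.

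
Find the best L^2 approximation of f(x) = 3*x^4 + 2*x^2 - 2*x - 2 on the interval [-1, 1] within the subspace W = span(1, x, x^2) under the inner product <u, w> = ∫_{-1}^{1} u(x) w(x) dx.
g(x) = 32*x^2/7 - 2*x - 79/35

The best approximation g ∈ W is the orthogonal projection of f onto W. Writing g = a_0 + a_1 x + a_2 x^2, the coefficients solve the normal equations G · a = b where
  G_{ij} = <φ_i, φ_j> and b_i = <f, φ_i>, with φ_0 = 1, φ_1 = x, φ_2 = x^2.
G =
  [2, 0, 2/3]
  [0, 2/3, 0]
  [2/3, 0, 2/5],
b = (-22/15, -4/3, 34/105).
Solving gives a_0 = -79/35, a_1 = -2, a_2 = 32/7, so
  g(x) = 32*x^2/7 - 2*x - 79/35.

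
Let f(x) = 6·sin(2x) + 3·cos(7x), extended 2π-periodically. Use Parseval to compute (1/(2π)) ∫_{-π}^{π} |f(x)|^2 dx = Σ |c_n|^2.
Σ |c_n|^2 = 45/2

Expand |f|^2 and use orthogonality of {sin(nx), cos(mx)} on [-π, π]:
  ∫_{-π}^{π} sin(nx)^2 dx = π, ∫ cos(mx)^2 dx = π, and cross terms integrate to 0.
So ∫_{-π}^{π} f(x)^2 dx = 6^2 · π + 3^2 · π = (36 + 9)π.
Divide by 2π: (36 + 9)/2 = 45/2.
By Parseval, this equals Σ |c_n|^2.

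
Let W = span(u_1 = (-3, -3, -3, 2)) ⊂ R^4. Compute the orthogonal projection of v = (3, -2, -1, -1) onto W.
proj_W(v) = (6/31, 6/31, 6/31, -4/31)

Set up U = [u_1 | ... | u_1] ∈ R^(4×1). The projector onto W = col(U) is P = U (U^T U)^(-1) U^T.
Compute U^T U =
  [31],
and U^T v = (-2).
Solve U^T U · c = U^T v for the coefficients: c = (-2/31). The projection is proj_W(v) = U c.
Check: (v - proj_W(v)) · u_1 = 0  (should be 0).
Result: proj_W(v) = (6/31, 6/31, 6/31, -4/31).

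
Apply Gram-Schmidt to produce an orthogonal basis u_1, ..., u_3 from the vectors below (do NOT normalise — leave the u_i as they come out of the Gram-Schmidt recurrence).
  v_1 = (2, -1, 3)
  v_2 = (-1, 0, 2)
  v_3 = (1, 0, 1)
Orthogonal basis:
  u_1 = (2, -1, 3)
  u_2 = (-11/7, 2/7, 8/7)
  u_3 = (1/9, 7/18, 1/18)

Apply the Gram-Schmidt recurrence
  u_1 = v_1
  u_i = v_i − Σ_{j<i} ((v_i · u_j) / (u_j · u_j)) · u_j.

Step by step this gives:
  u_1 = (2, -1, 3)
  u_2 = (-11/7, 2/7, 8/7)
  u_3 = (1/9, 7/18, 1/18)

Orthogonality check:
  u_2 · u_1 = 0 (should be 0)
  u_3 · u_1 = 0 (should be 0)
  u_3 · u_2 = 0 (should be 0)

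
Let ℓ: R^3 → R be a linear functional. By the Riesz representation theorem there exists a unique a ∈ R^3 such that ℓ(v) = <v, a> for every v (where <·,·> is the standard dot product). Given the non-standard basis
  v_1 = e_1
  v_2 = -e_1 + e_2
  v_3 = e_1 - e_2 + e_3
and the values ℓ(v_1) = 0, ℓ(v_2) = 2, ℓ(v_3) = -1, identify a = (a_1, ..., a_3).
a = (0, 2, 1)

Write a = (a_1, ..., a_3) in the standard basis. For each basis vector v_i, ℓ(v_i) = <v_i, a> is a linear equation in the a_j's. Collect the n equations into a matrix system V a = ℓ, where row i of V is v_i (expressed in the standard basis). Since V is invertible (lower-triangular with 1s on the diagonal, up to permutation), solve by back-substitution:
  V =
[[1, 0, 0],
 [-1, 1, 0],
 [1, -1, 1]]
  V a = (0, 2, -1)
Solving gives a = (0, 2, 1).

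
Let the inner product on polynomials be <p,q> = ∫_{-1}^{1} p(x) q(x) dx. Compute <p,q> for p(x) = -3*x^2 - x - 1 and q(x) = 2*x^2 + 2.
<p,q> = -176/15

Expand the product: p(x)·q(x) = -6*x^4 - 2*x^3 - 8*x^2 - 2*x - 2.
∫_{-1}^{1} of each monomial x^k gives [2/(k+1) if k even, 0 if k odd]. Integrating term-by-term (or equivalently evaluating the antiderivative F(x) = -6*x^5/5 - x^4/2 - 8*x^3/3 - x^2 - 2*x at the endpoints):
  F(1) − F(−1) = -221/30 − (131/30) = -176/15.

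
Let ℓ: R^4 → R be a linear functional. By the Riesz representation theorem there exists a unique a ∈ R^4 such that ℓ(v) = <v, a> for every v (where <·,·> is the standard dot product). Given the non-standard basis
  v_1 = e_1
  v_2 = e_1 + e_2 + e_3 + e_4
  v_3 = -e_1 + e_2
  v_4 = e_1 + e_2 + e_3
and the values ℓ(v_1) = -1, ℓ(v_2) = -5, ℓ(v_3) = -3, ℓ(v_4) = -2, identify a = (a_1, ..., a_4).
a = (-1, -4, 3, -3)

Write a = (a_1, ..., a_4) in the standard basis. For each basis vector v_i, ℓ(v_i) = <v_i, a> is a linear equation in the a_j's. Collect the n equations into a matrix system V a = ℓ, where row i of V is v_i (expressed in the standard basis). Since V is invertible (lower-triangular with 1s on the diagonal, up to permutation), solve by back-substitution:
  V =
[[1, 0, 0, 0],
 [1, 1, 1, 1],
 [-1, 1, 0, 0],
 [1, 1, 1, 0]]
  V a = (-1, -5, -3, -2)
Solving gives a = (-1, -4, 3, -3).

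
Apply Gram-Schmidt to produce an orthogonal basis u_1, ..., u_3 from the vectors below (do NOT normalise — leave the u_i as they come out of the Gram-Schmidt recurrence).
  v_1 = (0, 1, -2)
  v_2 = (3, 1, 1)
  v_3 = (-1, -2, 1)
Orthogonal basis:
  u_1 = (0, 1, -2)
  u_2 = (3, 6/5, 3/5)
  u_3 = (1/3, -2/3, -1/3)

Apply the Gram-Schmidt recurrence
  u_1 = v_1
  u_i = v_i − Σ_{j<i} ((v_i · u_j) / (u_j · u_j)) · u_j.

Step by step this gives:
  u_1 = (0, 1, -2)
  u_2 = (3, 6/5, 3/5)
  u_3 = (1/3, -2/3, -1/3)

Orthogonality check:
  u_2 · u_1 = 0 (should be 0)
  u_3 · u_1 = 0 (should be 0)
  u_3 · u_2 = 0 (should be 0)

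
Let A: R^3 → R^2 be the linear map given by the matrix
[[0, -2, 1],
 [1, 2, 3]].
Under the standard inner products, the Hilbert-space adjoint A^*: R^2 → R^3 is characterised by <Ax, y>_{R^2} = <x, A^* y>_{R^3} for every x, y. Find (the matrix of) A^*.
A^* = A^T =
[[0, 1],
 [-2, 2],
 [1, 3]]

For real matrices with standard dot products, the defining identity <Ax, y> = <x, A^* y> gives (Ax)^T y = x^T (A^*) y, i.e. x^T A^T y = x^T (A^*) y. Since this holds for all x, y, we must have A^* = A^T. Therefore
A^* =
[[0, 1],
 [-2, 2],
 [1, 3]].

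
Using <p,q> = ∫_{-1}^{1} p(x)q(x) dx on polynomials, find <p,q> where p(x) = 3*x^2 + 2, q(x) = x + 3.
<p,q> = 18

Expand the product: p(x)·q(x) = 3*x^3 + 9*x^2 + 2*x + 6.
∫_{-1}^{1} of each monomial x^k gives [2/(k+1) if k even, 0 if k odd]. Integrating term-by-term (or equivalently evaluating the antiderivative F(x) = 3*x^4/4 + 3*x^3 + x^2 + 6*x at the endpoints):
  F(1) − F(−1) = 43/4 − (-29/4) = 18.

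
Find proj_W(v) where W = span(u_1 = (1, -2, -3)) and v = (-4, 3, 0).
proj_W(v) = (-5/7, 10/7, 15/7)

Set up U = [u_1 | ... | u_1] ∈ R^(3×1). The projector onto W = col(U) is P = U (U^T U)^(-1) U^T.
Compute U^T U =
  [14],
and U^T v = (-10).
Solve U^T U · c = U^T v for the coefficients: c = (-5/7). The projection is proj_W(v) = U c.
Check: (v - proj_W(v)) · u_1 = 0  (should be 0).
Result: proj_W(v) = (-5/7, 10/7, 15/7).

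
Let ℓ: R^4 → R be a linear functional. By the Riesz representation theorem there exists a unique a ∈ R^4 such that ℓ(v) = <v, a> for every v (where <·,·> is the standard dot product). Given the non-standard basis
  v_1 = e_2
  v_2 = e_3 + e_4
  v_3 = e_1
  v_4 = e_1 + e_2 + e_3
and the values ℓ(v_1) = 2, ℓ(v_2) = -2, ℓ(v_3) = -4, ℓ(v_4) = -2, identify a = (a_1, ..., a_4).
a = (-4, 2, 0, -2)

Write a = (a_1, ..., a_4) in the standard basis. For each basis vector v_i, ℓ(v_i) = <v_i, a> is a linear equation in the a_j's. Collect the n equations into a matrix system V a = ℓ, where row i of V is v_i (expressed in the standard basis). Since V is invertible (lower-triangular with 1s on the diagonal, up to permutation), solve by back-substitution:
  V =
[[0, 1, 0, 0],
 [0, 0, 1, 1],
 [1, 0, 0, 0],
 [1, 1, 1, 0]]
  V a = (2, -2, -4, -2)
Solving gives a = (-4, 2, 0, -2).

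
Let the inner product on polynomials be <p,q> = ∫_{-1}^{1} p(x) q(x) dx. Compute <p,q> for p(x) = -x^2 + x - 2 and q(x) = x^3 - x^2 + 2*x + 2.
<p,q> = -88/15

Expand the product: p(x)·q(x) = -x^5 + 2*x^4 - 5*x^3 + 2*x^2 - 2*x - 4.
∫_{-1}^{1} of each monomial x^k gives [2/(k+1) if k even, 0 if k odd]. Integrating term-by-term (or equivalently evaluating the antiderivative F(x) = -x^6/6 + 2*x^5/5 - 5*x^4/4 + 2*x^3/3 - x^2 - 4*x at the endpoints):
  F(1) − F(−1) = -107/20 − (31/60) = -88/15.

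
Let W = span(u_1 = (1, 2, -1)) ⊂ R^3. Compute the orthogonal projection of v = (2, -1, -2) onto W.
proj_W(v) = (1/3, 2/3, -1/3)

Set up U = [u_1 | ... | u_1] ∈ R^(3×1). The projector onto W = col(U) is P = U (U^T U)^(-1) U^T.
Compute U^T U =
  [6],
and U^T v = (2).
Solve U^T U · c = U^T v for the coefficients: c = (1/3). The projection is proj_W(v) = U c.
Check: (v - proj_W(v)) · u_1 = 0  (should be 0).
Result: proj_W(v) = (1/3, 2/3, -1/3).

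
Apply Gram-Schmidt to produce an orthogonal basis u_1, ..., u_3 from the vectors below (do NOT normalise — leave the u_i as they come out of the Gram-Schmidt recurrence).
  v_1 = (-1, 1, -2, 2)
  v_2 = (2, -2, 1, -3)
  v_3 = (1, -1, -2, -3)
Orthogonal basis:
  u_1 = (-1, 1, -2, 2)
  u_2 = (4/5, -4/5, -7/5, -3/5)
  u_3 = (-7/9, 7/9, -7/18, -7/6)

Apply the Gram-Schmidt recurrence
  u_1 = v_1
  u_i = v_i − Σ_{j<i} ((v_i · u_j) / (u_j · u_j)) · u_j.

Step by step this gives:
  u_1 = (-1, 1, -2, 2)
  u_2 = (4/5, -4/5, -7/5, -3/5)
  u_3 = (-7/9, 7/9, -7/18, -7/6)

Orthogonality check:
  u_2 · u_1 = 0 (should be 0)
  u_3 · u_1 = 0 (should be 0)
  u_3 · u_2 = 0 (should be 0)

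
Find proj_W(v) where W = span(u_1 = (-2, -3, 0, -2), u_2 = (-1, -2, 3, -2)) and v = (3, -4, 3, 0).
proj_W(v) = (-23/81, -76/81, 83/27, -106/81)

Set up U = [u_1 | ... | u_2] ∈ R^(4×2). The projector onto W = col(U) is P = U (U^T U)^(-1) U^T.
Compute U^T U =
  [17, 12]
  [12, 18],
and U^T v = (6, 14).
Solve U^T U · c = U^T v for the coefficients: c = (-10/27, 83/81). The projection is proj_W(v) = U c.
Check: (v - proj_W(v)) · u_1 = 0  (should be 0).
Check: (v - proj_W(v)) · u_2 = 0  (should be 0).
Result: proj_W(v) = (-23/81, -76/81, 83/27, -106/81).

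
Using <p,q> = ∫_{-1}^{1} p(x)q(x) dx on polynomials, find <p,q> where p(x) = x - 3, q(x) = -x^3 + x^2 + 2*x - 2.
<p,q> = 164/15

Expand the product: p(x)·q(x) = -x^4 + 4*x^3 - x^2 - 8*x + 6.
∫_{-1}^{1} of each monomial x^k gives [2/(k+1) if k even, 0 if k odd]. Integrating term-by-term (or equivalently evaluating the antiderivative F(x) = -x^5/5 + x^4 - x^3/3 - 4*x^2 + 6*x at the endpoints):
  F(1) − F(−1) = 37/15 − (-127/15) = 164/15.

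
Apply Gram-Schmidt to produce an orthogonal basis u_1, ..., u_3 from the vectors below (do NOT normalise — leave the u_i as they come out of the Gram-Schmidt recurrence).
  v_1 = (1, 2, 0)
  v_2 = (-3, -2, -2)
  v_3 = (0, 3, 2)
Orthogonal basis:
  u_1 = (1, 2, 0)
  u_2 = (-8/5, 4/5, -2)
  u_3 = (-14/9, 7/9, 14/9)

Apply the Gram-Schmidt recurrence
  u_1 = v_1
  u_i = v_i − Σ_{j<i} ((v_i · u_j) / (u_j · u_j)) · u_j.

Step by step this gives:
  u_1 = (1, 2, 0)
  u_2 = (-8/5, 4/5, -2)
  u_3 = (-14/9, 7/9, 14/9)

Orthogonality check:
  u_2 · u_1 = 0 (should be 0)
  u_3 · u_1 = 0 (should be 0)
  u_3 · u_2 = 0 (should be 0)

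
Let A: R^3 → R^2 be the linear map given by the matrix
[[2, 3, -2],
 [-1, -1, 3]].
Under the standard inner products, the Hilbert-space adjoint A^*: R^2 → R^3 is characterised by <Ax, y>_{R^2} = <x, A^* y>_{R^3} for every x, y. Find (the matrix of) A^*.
A^* = A^T =
[[2, -1],
 [3, -1],
 [-2, 3]]

For real matrices with standard dot products, the defining identity <Ax, y> = <x, A^* y> gives (Ax)^T y = x^T (A^*) y, i.e. x^T A^T y = x^T (A^*) y. Since this holds for all x, y, we must have A^* = A^T. Therefore
A^* =
[[2, -1],
 [3, -1],
 [-2, 3]].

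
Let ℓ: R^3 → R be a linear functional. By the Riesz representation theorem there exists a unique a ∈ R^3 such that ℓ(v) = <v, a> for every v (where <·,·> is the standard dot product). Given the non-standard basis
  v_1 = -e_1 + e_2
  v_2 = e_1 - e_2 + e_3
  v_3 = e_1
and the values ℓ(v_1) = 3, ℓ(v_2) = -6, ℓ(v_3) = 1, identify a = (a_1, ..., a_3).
a = (1, 4, -3)

Write a = (a_1, ..., a_3) in the standard basis. For each basis vector v_i, ℓ(v_i) = <v_i, a> is a linear equation in the a_j's. Collect the n equations into a matrix system V a = ℓ, where row i of V is v_i (expressed in the standard basis). Since V is invertible (lower-triangular with 1s on the diagonal, up to permutation), solve by back-substitution:
  V =
[[-1, 1, 0],
 [1, -1, 1],
 [1, 0, 0]]
  V a = (3, -6, 1)
Solving gives a = (1, 4, -3).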